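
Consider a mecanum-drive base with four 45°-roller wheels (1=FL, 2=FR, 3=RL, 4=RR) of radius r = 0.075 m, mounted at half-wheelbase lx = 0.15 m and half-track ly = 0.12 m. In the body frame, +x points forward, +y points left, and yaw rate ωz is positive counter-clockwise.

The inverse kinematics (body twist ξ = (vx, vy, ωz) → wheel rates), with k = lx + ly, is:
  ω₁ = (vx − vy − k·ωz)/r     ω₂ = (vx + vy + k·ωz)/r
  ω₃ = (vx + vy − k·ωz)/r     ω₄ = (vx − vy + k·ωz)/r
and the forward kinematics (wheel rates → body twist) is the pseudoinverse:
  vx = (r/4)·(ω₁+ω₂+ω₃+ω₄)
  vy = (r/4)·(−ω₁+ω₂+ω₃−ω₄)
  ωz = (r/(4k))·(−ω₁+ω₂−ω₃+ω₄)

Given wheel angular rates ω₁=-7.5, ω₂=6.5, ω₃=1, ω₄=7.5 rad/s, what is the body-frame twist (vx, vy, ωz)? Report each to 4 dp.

(0.1406, 0.1406, 1.4236)

k = lx + ly = 0.15 + 0.12 = 0.2700
ω₁+ω₂+ω₃+ω₄ = 7.5000  →  vx = (0.075/4)·7.5000 = 0.1406
−ω₁+ω₂+ω₃−ω₄ = 7.5000  →  vy = (0.075/4)·7.5000 = 0.1406
−ω₁+ω₂−ω₃+ω₄ = 20.5000  →  ωz = (0.075/1.0800)·20.5000 = 1.4236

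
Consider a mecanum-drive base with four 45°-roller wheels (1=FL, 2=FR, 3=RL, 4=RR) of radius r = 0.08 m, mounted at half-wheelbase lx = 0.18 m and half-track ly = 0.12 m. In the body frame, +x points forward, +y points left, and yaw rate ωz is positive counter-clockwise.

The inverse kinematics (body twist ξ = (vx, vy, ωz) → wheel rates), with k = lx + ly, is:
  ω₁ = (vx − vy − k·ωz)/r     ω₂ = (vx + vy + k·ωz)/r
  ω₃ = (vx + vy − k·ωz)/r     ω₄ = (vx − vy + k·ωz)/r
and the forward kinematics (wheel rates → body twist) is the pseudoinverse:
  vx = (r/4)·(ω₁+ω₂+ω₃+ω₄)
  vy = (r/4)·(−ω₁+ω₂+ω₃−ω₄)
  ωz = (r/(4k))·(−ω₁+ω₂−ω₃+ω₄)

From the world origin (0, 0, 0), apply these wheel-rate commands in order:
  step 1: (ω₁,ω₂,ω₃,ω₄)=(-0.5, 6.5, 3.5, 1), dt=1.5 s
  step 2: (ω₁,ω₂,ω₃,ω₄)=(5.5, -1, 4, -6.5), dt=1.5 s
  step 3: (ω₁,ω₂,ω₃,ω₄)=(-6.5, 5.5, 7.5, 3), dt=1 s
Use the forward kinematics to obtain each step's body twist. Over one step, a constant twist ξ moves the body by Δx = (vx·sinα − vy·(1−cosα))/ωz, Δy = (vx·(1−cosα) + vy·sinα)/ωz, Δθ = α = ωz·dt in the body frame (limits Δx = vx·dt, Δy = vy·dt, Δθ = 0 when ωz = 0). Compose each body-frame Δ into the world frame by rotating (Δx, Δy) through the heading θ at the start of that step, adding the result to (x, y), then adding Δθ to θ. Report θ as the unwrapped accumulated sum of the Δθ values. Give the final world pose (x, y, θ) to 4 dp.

step 1: ξ=(vx,vy,ωz)=(0.2100, 0.1900, 0.3000), dt=1.5 → body Δ=(0.2414, 0.3452, 0.4500) → world pose (0.2414, 0.3452, 0.4500)
step 2: ξ=(vx,vy,ωz)=(0.0400, 0.0800, -1.1333), dt=1.5 → body Δ=(0.1147, 0.0302, -1.7000) → world pose (0.3316, 0.4222, -1.2500)
step 3: ξ=(vx,vy,ωz)=(0.1900, 0.3300, 0.5000), dt=1.0 → body Δ=(0.1014, 0.3629, 0.5000) → world pose (0.7080, 0.4404, -0.7500)

(0.7080, 0.4404, -0.7500)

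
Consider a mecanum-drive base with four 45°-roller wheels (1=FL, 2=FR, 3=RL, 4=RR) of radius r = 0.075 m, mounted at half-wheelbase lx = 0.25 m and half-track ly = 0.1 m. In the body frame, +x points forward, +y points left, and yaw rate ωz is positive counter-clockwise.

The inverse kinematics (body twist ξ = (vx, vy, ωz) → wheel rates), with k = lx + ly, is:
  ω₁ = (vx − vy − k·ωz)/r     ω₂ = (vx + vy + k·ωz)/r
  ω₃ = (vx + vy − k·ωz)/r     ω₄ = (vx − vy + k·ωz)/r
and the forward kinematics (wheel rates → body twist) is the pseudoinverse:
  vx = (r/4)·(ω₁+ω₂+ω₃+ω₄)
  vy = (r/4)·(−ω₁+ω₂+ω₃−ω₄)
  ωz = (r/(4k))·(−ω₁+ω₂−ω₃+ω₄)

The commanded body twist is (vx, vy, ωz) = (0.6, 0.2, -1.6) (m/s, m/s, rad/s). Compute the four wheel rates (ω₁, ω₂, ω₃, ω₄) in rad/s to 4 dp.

k = lx + ly = 0.25 + 0.1 = 0.3500;  k·ωz = 0.3500·-1.6 = -0.5600
ω₁ (FL) = (vx − vy − k·ωz)/r = 0.9600/0.075 = 12.8000
ω₂ (FR) = (vx + vy + k·ωz)/r = 0.2400/0.075 = 3.2000
ω₃ (RL) = (vx + vy − k·ωz)/r = 1.3600/0.075 = 18.1333
ω₄ (RR) = (vx − vy + k·ωz)/r = -0.1600/0.075 = -2.1333

(12.8000, 3.2000, 18.1333, -2.1333)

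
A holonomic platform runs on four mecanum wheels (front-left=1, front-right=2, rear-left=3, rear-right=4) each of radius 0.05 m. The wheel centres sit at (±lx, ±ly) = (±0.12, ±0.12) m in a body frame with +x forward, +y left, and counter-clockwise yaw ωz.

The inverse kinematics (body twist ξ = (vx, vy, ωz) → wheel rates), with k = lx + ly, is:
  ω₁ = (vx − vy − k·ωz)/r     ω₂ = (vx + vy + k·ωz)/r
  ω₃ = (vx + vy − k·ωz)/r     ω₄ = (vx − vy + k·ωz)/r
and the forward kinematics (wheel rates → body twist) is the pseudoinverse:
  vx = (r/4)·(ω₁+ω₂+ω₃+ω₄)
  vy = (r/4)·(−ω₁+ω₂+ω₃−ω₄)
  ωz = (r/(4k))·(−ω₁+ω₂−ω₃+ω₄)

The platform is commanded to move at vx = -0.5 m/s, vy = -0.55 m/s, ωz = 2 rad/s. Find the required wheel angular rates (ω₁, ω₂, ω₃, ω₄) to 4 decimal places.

(-8.6000, -11.4000, -30.6000, 10.6000)

k = lx + ly = 0.12 + 0.12 = 0.2400;  k·ωz = 0.2400·2 = 0.4800
ω₁ (FL) = (vx − vy − k·ωz)/r = -0.4300/0.05 = -8.6000
ω₂ (FR) = (vx + vy + k·ωz)/r = -0.5700/0.05 = -11.4000
ω₃ (RL) = (vx + vy − k·ωz)/r = -1.5300/0.05 = -30.6000
ω₄ (RR) = (vx − vy + k·ωz)/r = 0.5300/0.05 = 10.6000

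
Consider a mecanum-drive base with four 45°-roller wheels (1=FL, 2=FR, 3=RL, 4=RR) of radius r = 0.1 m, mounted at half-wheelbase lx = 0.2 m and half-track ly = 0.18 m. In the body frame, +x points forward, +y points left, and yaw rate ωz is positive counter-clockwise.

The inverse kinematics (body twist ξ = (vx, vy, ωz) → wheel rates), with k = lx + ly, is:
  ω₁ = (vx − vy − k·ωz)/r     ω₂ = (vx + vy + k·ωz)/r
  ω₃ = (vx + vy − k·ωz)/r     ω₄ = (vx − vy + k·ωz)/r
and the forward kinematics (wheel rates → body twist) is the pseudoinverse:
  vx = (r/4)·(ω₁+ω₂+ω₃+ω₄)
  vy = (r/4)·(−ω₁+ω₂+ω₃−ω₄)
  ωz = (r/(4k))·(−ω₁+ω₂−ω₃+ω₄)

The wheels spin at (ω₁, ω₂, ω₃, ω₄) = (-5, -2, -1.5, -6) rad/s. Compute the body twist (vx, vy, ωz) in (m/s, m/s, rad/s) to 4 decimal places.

(-0.3625, 0.1875, -0.0987)

k = lx + ly = 0.2 + 0.18 = 0.3800
ω₁+ω₂+ω₃+ω₄ = -14.5000  →  vx = (0.1/4)·-14.5000 = -0.3625
−ω₁+ω₂+ω₃−ω₄ = 7.5000  →  vy = (0.1/4)·7.5000 = 0.1875
−ω₁+ω₂−ω₃+ω₄ = -1.5000  →  ωz = (0.1/1.5200)·-1.5000 = -0.0987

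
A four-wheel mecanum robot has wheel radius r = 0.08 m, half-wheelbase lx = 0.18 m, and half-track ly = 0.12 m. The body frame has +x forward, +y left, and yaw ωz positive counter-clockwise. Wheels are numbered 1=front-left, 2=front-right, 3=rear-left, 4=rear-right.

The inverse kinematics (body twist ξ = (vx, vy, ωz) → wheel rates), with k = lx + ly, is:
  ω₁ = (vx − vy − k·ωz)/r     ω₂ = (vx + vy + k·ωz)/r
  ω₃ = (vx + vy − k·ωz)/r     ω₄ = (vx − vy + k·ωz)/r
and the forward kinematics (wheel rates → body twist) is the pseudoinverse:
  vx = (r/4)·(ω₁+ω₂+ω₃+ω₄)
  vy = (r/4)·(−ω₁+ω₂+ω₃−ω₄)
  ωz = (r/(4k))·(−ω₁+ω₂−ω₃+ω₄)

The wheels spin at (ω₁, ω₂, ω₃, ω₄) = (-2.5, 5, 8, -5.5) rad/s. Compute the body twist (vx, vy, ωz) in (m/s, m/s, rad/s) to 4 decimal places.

k = lx + ly = 0.18 + 0.12 = 0.3000
ω₁+ω₂+ω₃+ω₄ = 5.0000  →  vx = (0.08/4)·5.0000 = 0.1000
−ω₁+ω₂+ω₃−ω₄ = 21.0000  →  vy = (0.08/4)·21.0000 = 0.4200
−ω₁+ω₂−ω₃+ω₄ = -6.0000  →  ωz = (0.08/1.2000)·-6.0000 = -0.4000

(0.1000, 0.4200, -0.4000)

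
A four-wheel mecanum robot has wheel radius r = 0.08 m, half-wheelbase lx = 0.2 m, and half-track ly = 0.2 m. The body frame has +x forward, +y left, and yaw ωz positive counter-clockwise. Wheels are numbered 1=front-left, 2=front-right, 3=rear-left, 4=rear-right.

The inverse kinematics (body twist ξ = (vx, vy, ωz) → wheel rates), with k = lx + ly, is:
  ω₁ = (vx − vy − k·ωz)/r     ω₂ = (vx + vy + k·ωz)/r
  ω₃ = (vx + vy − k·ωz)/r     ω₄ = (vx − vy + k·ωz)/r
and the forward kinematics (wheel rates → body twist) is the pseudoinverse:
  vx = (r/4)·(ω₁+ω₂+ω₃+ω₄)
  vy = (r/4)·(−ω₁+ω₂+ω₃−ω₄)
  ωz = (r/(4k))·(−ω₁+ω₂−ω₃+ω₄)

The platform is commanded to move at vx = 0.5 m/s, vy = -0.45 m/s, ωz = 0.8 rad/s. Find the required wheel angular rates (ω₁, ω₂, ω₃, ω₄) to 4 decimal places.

k = lx + ly = 0.2 + 0.2 = 0.4000;  k·ωz = 0.4000·0.8 = 0.3200
ω₁ (FL) = (vx − vy − k·ωz)/r = 0.6300/0.08 = 7.8750
ω₂ (FR) = (vx + vy + k·ωz)/r = 0.3700/0.08 = 4.6250
ω₃ (RL) = (vx + vy − k·ωz)/r = -0.2700/0.08 = -3.3750
ω₄ (RR) = (vx − vy + k·ωz)/r = 1.2700/0.08 = 15.8750

(7.8750, 4.6250, -3.3750, 15.8750)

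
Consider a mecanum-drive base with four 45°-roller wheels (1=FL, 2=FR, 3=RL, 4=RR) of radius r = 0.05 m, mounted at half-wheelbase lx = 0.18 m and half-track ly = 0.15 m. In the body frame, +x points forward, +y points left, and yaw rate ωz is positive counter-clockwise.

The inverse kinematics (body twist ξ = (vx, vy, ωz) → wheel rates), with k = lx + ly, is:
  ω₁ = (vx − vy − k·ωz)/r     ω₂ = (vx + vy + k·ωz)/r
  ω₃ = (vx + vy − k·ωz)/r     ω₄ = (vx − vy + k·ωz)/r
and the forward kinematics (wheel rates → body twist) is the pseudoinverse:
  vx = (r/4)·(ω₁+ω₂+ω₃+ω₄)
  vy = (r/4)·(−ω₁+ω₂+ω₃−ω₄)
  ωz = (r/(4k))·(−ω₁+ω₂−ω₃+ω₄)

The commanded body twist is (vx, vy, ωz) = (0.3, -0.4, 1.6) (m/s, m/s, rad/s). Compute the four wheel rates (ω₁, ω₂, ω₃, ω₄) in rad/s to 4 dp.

(3.4400, 8.5600, -12.5600, 24.5600)

k = lx + ly = 0.18 + 0.15 = 0.3300;  k·ωz = 0.3300·1.6 = 0.5280
ω₁ (FL) = (vx − vy − k·ωz)/r = 0.1720/0.05 = 3.4400
ω₂ (FR) = (vx + vy + k·ωz)/r = 0.4280/0.05 = 8.5600
ω₃ (RL) = (vx + vy − k·ωz)/r = -0.6280/0.05 = -12.5600
ω₄ (RR) = (vx − vy + k·ωz)/r = 1.2280/0.05 = 24.5600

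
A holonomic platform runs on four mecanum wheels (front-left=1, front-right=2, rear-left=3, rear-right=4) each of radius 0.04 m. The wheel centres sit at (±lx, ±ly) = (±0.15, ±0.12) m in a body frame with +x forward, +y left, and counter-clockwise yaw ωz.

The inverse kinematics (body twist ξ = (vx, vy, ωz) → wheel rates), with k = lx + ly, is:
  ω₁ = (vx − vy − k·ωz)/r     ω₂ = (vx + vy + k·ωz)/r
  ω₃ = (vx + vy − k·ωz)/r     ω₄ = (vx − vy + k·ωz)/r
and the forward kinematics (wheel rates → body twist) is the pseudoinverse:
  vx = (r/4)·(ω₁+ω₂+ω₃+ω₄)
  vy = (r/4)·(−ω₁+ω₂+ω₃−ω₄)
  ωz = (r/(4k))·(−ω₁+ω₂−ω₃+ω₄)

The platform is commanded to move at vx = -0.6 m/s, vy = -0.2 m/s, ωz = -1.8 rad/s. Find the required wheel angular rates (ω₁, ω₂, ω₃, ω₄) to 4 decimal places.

k = lx + ly = 0.15 + 0.12 = 0.2700;  k·ωz = 0.2700·-1.8 = -0.4860
ω₁ (FL) = (vx − vy − k·ωz)/r = 0.0860/0.04 = 2.1500
ω₂ (FR) = (vx + vy + k·ωz)/r = -1.2860/0.04 = -32.1500
ω₃ (RL) = (vx + vy − k·ωz)/r = -0.3140/0.04 = -7.8500
ω₄ (RR) = (vx − vy + k·ωz)/r = -0.8860/0.04 = -22.1500

(2.1500, -32.1500, -7.8500, -22.1500)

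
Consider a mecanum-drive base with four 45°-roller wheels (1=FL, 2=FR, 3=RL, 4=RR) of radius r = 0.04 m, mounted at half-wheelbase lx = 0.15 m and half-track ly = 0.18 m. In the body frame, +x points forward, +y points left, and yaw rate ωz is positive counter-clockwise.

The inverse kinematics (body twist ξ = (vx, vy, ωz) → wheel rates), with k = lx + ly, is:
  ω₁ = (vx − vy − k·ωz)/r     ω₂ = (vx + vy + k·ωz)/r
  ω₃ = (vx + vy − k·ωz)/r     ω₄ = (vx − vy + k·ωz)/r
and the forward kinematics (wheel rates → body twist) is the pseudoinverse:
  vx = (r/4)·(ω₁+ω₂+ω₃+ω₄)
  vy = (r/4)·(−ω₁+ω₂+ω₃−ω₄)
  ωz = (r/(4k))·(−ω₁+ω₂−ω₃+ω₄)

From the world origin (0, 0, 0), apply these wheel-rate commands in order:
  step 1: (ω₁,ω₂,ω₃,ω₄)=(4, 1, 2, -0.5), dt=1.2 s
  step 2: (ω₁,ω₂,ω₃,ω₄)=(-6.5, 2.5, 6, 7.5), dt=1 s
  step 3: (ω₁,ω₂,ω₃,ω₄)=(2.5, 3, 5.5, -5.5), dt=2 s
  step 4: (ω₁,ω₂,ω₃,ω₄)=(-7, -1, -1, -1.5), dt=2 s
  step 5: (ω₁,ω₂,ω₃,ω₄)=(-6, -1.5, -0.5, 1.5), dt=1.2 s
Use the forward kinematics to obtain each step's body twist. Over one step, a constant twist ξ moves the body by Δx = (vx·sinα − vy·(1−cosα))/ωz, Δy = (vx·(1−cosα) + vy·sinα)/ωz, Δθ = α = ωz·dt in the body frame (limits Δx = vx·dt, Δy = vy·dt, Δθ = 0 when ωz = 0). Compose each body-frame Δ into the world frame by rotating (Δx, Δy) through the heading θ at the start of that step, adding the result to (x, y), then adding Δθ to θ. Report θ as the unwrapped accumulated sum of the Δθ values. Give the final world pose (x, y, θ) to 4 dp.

(0.0980, 0.4857, 0.0515)

step 1: ξ=(vx,vy,ωz)=(0.0650, -0.0050, -0.1667), dt=1.2 → body Δ=(0.0769, -0.0137, -0.2000) → world pose (0.0769, -0.0137, -0.2000)
step 2: ξ=(vx,vy,ωz)=(0.0950, 0.0750, 0.3182), dt=1.0 → body Δ=(0.0816, 0.0887, 0.3182) → world pose (0.1745, 0.0570, 0.1182)
step 3: ξ=(vx,vy,ωz)=(0.0550, 0.1150, -0.3182), dt=2.0 → body Δ=(0.1735, 0.1810, -0.6364) → world pose (0.3254, 0.2572, -0.5182)
step 4: ξ=(vx,vy,ωz)=(-0.1050, 0.0650, 0.1667), dt=2.0 → body Δ=(-0.2276, 0.0929, 0.3333) → world pose (0.1737, 0.4506, -0.1848)
step 5: ξ=(vx,vy,ωz)=(-0.0650, 0.0250, 0.1970), dt=1.2 → body Δ=(-0.0808, 0.0205, 0.2364) → world pose (0.0980, 0.4857, 0.0515)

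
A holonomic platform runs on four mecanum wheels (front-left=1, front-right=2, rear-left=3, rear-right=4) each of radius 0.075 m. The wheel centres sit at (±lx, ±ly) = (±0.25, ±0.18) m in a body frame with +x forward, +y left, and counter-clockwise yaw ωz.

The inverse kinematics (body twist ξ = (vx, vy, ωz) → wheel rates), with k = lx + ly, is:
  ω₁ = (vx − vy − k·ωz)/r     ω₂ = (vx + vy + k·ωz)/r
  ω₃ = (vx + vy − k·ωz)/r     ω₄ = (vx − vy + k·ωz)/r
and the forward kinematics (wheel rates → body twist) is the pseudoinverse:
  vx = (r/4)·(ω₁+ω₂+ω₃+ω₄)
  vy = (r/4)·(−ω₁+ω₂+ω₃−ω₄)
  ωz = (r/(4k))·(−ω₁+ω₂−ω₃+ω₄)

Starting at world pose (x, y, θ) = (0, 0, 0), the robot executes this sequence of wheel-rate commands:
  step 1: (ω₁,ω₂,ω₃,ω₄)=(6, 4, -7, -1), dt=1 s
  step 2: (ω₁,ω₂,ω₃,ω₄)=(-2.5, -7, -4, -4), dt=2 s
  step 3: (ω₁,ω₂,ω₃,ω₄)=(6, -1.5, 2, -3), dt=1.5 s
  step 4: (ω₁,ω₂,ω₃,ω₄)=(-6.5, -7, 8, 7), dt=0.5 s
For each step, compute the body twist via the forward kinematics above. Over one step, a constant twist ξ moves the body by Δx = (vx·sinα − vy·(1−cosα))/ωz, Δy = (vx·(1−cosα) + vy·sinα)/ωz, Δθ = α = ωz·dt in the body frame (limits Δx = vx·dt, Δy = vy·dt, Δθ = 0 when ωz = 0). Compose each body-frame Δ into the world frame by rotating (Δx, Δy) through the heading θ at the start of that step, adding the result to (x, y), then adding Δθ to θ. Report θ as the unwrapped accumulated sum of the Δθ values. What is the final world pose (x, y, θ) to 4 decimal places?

(-0.5567, -0.4208, -1.0683)

step 1: ξ=(vx,vy,ωz)=(0.0375, -0.1500, 0.1744), dt=1.0 → body Δ=(0.0504, -0.1460, 0.1744) → world pose (0.0504, -0.1460, 0.1744)
step 2: ξ=(vx,vy,ωz)=(-0.3281, -0.0844, -0.1962), dt=2.0 → body Δ=(-0.6722, -0.0373, -0.3924) → world pose (-0.6052, -0.2994, -0.2180)
step 3: ξ=(vx,vy,ωz)=(0.0656, -0.0469, -0.5451), dt=1.5 → body Δ=(0.0607, -0.1008, -0.8176) → world pose (-0.5678, -0.4109, -1.0356)
step 4: ξ=(vx,vy,ωz)=(0.0281, 0.0094, -0.0654), dt=0.5 → body Δ=(0.0141, 0.0045, -0.0327) → world pose (-0.5567, -0.4208, -1.0683)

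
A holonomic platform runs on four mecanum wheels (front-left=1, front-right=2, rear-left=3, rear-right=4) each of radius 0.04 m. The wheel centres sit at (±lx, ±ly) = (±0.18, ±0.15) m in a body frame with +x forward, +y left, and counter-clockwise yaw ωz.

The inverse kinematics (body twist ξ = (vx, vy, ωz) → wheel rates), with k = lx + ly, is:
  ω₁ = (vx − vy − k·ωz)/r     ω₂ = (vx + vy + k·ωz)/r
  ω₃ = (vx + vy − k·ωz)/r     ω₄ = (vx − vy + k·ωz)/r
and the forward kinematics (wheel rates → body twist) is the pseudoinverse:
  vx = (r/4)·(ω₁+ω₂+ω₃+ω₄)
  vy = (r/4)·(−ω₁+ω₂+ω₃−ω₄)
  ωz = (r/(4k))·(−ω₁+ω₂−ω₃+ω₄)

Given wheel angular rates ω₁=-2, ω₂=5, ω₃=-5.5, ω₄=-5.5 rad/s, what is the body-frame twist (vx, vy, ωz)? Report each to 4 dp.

k = lx + ly = 0.18 + 0.15 = 0.3300
ω₁+ω₂+ω₃+ω₄ = -8.0000  →  vx = (0.04/4)·-8.0000 = -0.0800
−ω₁+ω₂+ω₃−ω₄ = 7.0000  →  vy = (0.04/4)·7.0000 = 0.0700
−ω₁+ω₂−ω₃+ω₄ = 7.0000  →  ωz = (0.04/1.3200)·7.0000 = 0.2121

(-0.0800, 0.0700, 0.2121)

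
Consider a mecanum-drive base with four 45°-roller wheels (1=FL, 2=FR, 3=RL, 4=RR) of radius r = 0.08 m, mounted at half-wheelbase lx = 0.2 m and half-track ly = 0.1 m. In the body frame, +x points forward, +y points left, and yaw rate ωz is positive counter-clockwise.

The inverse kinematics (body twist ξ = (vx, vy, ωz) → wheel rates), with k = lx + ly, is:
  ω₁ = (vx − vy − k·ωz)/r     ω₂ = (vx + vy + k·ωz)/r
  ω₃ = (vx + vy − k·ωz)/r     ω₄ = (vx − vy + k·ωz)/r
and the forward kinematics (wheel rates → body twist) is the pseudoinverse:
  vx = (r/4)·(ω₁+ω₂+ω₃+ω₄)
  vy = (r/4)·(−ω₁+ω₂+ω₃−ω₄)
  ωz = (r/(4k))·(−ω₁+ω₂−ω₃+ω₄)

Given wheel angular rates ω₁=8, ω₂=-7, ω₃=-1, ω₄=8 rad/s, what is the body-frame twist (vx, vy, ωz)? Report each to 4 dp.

k = lx + ly = 0.2 + 0.1 = 0.3000
ω₁+ω₂+ω₃+ω₄ = 8.0000  →  vx = (0.08/4)·8.0000 = 0.1600
−ω₁+ω₂+ω₃−ω₄ = -24.0000  →  vy = (0.08/4)·-24.0000 = -0.4800
−ω₁+ω₂−ω₃+ω₄ = -6.0000  →  ωz = (0.08/1.2000)·-6.0000 = -0.4000

(0.1600, -0.4800, -0.4000)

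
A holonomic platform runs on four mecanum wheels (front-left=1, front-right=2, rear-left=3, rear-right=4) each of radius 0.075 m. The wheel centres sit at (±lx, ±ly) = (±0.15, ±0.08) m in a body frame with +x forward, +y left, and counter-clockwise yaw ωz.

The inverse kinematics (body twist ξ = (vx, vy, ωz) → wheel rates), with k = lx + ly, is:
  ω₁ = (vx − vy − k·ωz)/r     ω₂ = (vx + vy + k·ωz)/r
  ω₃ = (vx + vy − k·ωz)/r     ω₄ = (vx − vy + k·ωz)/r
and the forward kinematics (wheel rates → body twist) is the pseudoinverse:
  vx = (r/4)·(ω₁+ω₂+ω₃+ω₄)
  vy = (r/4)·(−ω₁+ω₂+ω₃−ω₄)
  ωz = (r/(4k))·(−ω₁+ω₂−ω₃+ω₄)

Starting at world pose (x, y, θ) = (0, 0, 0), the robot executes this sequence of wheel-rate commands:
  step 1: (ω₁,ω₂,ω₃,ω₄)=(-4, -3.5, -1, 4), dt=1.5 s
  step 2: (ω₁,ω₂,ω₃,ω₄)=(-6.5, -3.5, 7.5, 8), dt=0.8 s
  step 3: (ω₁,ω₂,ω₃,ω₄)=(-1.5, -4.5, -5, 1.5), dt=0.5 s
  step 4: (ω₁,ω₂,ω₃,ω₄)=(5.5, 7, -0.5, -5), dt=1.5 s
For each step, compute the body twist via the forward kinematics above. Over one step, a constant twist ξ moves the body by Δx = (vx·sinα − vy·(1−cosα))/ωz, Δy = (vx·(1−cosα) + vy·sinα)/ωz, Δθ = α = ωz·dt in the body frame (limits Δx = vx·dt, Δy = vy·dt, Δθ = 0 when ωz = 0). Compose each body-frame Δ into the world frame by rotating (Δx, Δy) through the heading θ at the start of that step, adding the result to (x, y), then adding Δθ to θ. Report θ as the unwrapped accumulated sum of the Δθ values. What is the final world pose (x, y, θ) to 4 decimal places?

(-0.0207, 0.0607, 0.6766)

step 1: ξ=(vx,vy,ωz)=(-0.0844, -0.0844, 0.4484), dt=1.5 → body Δ=(-0.0763, -0.1582, 0.6726) → world pose (-0.0763, -0.1582, 0.6726)
step 2: ξ=(vx,vy,ωz)=(0.1031, 0.0469, 0.2853), dt=0.8 → body Δ=(0.0775, 0.0466, 0.2283) → world pose (-0.0446, -0.0735, 0.9008)
step 3: ξ=(vx,vy,ωz)=(-0.1781, -0.1781, 0.2853), dt=0.5 → body Δ=(-0.0824, -0.0951, 0.1427) → world pose (-0.0212, -0.1972, 1.0435)
step 4: ξ=(vx,vy,ωz)=(0.1313, 0.1125, -0.2446), dt=1.5 → body Δ=(0.2231, 0.1293, -0.3668) → world pose (-0.0207, 0.0607, 0.6766)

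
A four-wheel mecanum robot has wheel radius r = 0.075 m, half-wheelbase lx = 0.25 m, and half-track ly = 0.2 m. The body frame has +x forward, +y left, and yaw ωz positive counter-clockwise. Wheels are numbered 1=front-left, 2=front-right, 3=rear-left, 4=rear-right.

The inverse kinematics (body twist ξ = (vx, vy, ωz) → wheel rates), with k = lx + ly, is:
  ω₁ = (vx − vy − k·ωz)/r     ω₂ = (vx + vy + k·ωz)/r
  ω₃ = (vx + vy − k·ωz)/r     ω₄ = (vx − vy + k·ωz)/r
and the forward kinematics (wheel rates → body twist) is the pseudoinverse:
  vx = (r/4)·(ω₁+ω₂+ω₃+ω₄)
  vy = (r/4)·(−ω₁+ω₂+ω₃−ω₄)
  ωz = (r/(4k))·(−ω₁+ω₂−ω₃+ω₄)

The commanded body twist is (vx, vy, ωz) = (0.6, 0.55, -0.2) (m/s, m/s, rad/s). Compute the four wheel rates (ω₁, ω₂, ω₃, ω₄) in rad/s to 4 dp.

(1.8667, 14.1333, 16.5333, -0.5333)

k = lx + ly = 0.25 + 0.2 = 0.4500;  k·ωz = 0.4500·-0.2 = -0.0900
ω₁ (FL) = (vx − vy − k·ωz)/r = 0.1400/0.075 = 1.8667
ω₂ (FR) = (vx + vy + k·ωz)/r = 1.0600/0.075 = 14.1333
ω₃ (RL) = (vx + vy − k·ωz)/r = 1.2400/0.075 = 16.5333
ω₄ (RR) = (vx − vy + k·ωz)/r = -0.0400/0.075 = -0.5333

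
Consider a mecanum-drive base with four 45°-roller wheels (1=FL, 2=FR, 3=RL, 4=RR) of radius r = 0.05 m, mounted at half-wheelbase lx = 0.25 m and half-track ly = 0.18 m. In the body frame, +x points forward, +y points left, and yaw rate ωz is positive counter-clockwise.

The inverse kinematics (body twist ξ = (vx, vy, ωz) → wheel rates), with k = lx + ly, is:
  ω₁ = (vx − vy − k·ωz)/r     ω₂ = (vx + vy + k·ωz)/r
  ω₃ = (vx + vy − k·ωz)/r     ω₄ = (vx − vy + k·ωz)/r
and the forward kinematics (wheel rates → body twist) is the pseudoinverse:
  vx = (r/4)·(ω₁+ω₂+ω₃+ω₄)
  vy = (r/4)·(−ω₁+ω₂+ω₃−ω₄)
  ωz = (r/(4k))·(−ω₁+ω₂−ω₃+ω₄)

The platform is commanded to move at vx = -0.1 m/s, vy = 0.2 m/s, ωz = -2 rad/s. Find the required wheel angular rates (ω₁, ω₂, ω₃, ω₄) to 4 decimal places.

k = lx + ly = 0.25 + 0.18 = 0.4300;  k·ωz = 0.4300·-2 = -0.8600
ω₁ (FL) = (vx − vy − k·ωz)/r = 0.5600/0.05 = 11.2000
ω₂ (FR) = (vx + vy + k·ωz)/r = -0.7600/0.05 = -15.2000
ω₃ (RL) = (vx + vy − k·ωz)/r = 0.9600/0.05 = 19.2000
ω₄ (RR) = (vx − vy + k·ωz)/r = -1.1600/0.05 = -23.2000

(11.2000, -15.2000, 19.2000, -23.2000)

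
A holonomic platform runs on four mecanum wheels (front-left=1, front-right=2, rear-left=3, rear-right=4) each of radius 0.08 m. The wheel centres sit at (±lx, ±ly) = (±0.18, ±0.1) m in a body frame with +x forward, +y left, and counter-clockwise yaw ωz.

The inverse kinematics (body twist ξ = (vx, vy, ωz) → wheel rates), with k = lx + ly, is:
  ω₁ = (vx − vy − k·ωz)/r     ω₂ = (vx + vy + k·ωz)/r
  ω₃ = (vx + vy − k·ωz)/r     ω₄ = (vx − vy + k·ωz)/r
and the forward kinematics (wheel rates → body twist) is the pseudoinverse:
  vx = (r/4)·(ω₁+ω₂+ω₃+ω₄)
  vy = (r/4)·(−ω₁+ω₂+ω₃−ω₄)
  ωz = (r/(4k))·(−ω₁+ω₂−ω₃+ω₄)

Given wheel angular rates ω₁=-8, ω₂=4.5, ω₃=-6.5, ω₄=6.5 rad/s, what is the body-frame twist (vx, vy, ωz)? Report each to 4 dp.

k = lx + ly = 0.18 + 0.1 = 0.2800
ω₁+ω₂+ω₃+ω₄ = -3.5000  →  vx = (0.08/4)·-3.5000 = -0.0700
−ω₁+ω₂+ω₃−ω₄ = -0.5000  →  vy = (0.08/4)·-0.5000 = -0.0100
−ω₁+ω₂−ω₃+ω₄ = 25.5000  →  ωz = (0.08/1.1200)·25.5000 = 1.8214

(-0.0700, -0.0100, 1.8214)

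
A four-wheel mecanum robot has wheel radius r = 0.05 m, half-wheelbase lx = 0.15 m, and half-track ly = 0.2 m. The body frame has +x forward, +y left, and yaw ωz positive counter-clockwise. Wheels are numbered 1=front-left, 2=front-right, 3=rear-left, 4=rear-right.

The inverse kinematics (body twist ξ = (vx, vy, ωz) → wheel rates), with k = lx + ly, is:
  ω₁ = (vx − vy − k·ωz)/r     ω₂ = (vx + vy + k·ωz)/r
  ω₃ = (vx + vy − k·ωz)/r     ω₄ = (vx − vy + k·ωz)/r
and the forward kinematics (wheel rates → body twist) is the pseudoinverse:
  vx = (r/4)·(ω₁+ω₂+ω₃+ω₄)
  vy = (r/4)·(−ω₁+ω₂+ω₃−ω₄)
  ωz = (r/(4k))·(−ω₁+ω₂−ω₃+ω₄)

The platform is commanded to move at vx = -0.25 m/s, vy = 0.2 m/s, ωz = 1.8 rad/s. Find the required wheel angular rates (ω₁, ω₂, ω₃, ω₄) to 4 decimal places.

k = lx + ly = 0.15 + 0.2 = 0.3500;  k·ωz = 0.3500·1.8 = 0.6300
ω₁ (FL) = (vx − vy − k·ωz)/r = -1.0800/0.05 = -21.6000
ω₂ (FR) = (vx + vy + k·ωz)/r = 0.5800/0.05 = 11.6000
ω₃ (RL) = (vx + vy − k·ωz)/r = -0.6800/0.05 = -13.6000
ω₄ (RR) = (vx − vy + k·ωz)/r = 0.1800/0.05 = 3.6000

(-21.6000, 11.6000, -13.6000, 3.6000)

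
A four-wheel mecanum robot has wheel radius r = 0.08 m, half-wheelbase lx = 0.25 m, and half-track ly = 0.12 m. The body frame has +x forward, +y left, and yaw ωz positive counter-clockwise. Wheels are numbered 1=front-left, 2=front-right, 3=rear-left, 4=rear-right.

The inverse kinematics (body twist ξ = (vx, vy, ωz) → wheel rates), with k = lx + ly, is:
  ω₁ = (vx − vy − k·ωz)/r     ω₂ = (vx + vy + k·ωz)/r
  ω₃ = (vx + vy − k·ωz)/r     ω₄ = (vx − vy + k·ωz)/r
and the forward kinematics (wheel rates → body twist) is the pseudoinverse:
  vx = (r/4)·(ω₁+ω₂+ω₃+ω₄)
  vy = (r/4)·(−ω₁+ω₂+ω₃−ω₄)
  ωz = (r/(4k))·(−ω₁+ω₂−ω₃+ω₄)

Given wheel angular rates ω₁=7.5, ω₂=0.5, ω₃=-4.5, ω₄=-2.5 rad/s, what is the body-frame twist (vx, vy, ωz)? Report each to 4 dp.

k = lx + ly = 0.25 + 0.12 = 0.3700
ω₁+ω₂+ω₃+ω₄ = 1.0000  →  vx = (0.08/4)·1.0000 = 0.0200
−ω₁+ω₂+ω₃−ω₄ = -9.0000  →  vy = (0.08/4)·-9.0000 = -0.1800
−ω₁+ω₂−ω₃+ω₄ = -5.0000  →  ωz = (0.08/1.4800)·-5.0000 = -0.2703

(0.0200, -0.1800, -0.2703)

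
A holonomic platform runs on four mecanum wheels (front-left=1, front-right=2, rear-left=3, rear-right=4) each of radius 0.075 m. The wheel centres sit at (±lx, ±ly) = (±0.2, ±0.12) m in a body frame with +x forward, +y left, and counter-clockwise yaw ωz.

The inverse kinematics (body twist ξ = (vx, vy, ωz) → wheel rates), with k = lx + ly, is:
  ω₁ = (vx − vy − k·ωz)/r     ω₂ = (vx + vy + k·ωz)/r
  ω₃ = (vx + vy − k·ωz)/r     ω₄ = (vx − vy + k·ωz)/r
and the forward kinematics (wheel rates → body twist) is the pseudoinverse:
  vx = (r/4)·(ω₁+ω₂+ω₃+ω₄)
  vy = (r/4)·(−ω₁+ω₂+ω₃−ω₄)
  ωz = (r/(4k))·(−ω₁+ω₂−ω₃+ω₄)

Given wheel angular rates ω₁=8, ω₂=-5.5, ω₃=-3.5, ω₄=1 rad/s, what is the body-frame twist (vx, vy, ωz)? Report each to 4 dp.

(0.0000, -0.3375, -0.5273)

k = lx + ly = 0.2 + 0.12 = 0.3200
ω₁+ω₂+ω₃+ω₄ = 0.0000  →  vx = (0.075/4)·0.0000 = 0.0000
−ω₁+ω₂+ω₃−ω₄ = -18.0000  →  vy = (0.075/4)·-18.0000 = -0.3375
−ω₁+ω₂−ω₃+ω₄ = -9.0000  →  ωz = (0.075/1.2800)·-9.0000 = -0.5273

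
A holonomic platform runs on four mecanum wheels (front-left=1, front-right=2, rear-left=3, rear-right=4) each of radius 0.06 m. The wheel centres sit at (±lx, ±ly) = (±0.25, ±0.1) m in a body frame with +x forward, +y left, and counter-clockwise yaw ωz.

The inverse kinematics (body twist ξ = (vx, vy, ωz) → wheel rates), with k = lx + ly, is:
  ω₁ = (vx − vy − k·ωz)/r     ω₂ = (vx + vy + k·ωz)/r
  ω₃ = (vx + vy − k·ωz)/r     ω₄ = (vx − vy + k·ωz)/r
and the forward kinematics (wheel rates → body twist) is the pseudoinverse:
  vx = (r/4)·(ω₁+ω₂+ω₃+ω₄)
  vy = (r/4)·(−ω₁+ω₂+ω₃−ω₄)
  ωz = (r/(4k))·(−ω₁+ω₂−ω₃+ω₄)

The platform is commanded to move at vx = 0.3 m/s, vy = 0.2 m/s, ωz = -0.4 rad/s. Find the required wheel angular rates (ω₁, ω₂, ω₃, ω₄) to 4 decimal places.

k = lx + ly = 0.25 + 0.1 = 0.3500;  k·ωz = 0.3500·-0.4 = -0.1400
ω₁ (FL) = (vx − vy − k·ωz)/r = 0.2400/0.06 = 4.0000
ω₂ (FR) = (vx + vy + k·ωz)/r = 0.3600/0.06 = 6.0000
ω₃ (RL) = (vx + vy − k·ωz)/r = 0.6400/0.06 = 10.6667
ω₄ (RR) = (vx − vy + k·ωz)/r = -0.0400/0.06 = -0.6667

(4.0000, 6.0000, 10.6667, -0.6667)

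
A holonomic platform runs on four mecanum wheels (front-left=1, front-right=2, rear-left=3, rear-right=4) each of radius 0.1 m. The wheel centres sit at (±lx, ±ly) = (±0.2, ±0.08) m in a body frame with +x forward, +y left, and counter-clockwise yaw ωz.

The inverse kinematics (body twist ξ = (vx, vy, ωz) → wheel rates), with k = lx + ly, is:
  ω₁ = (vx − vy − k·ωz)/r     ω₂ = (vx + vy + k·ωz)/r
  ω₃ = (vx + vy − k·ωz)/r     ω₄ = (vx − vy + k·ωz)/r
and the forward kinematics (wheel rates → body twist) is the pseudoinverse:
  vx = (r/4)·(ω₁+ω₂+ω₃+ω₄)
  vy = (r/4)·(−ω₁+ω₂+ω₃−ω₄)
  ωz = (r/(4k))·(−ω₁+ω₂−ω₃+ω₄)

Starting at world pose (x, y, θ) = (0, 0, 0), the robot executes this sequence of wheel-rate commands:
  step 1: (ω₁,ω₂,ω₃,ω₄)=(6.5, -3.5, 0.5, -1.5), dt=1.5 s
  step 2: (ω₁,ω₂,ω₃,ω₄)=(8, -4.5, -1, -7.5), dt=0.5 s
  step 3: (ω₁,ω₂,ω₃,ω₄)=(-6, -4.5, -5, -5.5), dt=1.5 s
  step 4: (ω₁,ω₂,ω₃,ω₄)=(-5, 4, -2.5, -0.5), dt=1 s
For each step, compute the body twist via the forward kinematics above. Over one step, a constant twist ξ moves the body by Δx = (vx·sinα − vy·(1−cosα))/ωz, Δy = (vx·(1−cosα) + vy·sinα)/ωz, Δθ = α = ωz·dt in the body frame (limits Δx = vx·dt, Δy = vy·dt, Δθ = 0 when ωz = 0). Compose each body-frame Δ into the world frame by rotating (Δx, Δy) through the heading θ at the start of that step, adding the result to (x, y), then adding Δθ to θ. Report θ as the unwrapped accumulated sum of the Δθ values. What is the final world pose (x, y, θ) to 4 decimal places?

step 1: ξ=(vx,vy,ωz)=(0.0500, -0.2000, -1.0714), dt=1.5 → body Δ=(-0.1468, -0.2349, -1.6071) → world pose (-0.1468, -0.2349, -1.6071)
step 2: ξ=(vx,vy,ωz)=(-0.1250, -0.1500, -1.6964), dt=0.5 → body Δ=(-0.0852, -0.0414, -0.8482) → world pose (-0.1851, -0.1482, -2.4554)
step 3: ξ=(vx,vy,ωz)=(-0.5250, 0.0500, 0.0893), dt=1.5 → body Δ=(-0.7902, 0.0221, 0.1339) → world pose (0.4403, 0.3353, -2.3214)
step 4: ξ=(vx,vy,ωz)=(-0.1000, 0.1750, 0.9821), dt=1.0 → body Δ=(-0.1639, 0.1029, 0.9821) → world pose (0.6273, 0.3850, -1.3393)

(0.6273, 0.3850, -1.3393)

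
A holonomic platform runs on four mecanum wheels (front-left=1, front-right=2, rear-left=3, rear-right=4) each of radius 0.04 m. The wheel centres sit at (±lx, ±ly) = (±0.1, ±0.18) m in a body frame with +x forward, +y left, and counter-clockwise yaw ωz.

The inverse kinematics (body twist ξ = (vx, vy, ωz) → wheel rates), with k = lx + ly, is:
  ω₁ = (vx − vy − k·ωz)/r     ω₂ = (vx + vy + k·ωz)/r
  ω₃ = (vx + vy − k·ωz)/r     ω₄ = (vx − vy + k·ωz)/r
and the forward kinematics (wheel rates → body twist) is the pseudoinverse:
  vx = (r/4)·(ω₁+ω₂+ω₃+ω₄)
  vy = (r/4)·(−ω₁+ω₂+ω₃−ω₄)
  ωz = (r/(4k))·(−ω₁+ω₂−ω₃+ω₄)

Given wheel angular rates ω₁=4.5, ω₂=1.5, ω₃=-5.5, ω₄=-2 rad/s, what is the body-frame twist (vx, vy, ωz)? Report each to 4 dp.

k = lx + ly = 0.1 + 0.18 = 0.2800
ω₁+ω₂+ω₃+ω₄ = -1.5000  →  vx = (0.04/4)·-1.5000 = -0.0150
−ω₁+ω₂+ω₃−ω₄ = -6.5000  →  vy = (0.04/4)·-6.5000 = -0.0650
−ω₁+ω₂−ω₃+ω₄ = 0.5000  →  ωz = (0.04/1.1200)·0.5000 = 0.0179

(-0.0150, -0.0650, 0.0179)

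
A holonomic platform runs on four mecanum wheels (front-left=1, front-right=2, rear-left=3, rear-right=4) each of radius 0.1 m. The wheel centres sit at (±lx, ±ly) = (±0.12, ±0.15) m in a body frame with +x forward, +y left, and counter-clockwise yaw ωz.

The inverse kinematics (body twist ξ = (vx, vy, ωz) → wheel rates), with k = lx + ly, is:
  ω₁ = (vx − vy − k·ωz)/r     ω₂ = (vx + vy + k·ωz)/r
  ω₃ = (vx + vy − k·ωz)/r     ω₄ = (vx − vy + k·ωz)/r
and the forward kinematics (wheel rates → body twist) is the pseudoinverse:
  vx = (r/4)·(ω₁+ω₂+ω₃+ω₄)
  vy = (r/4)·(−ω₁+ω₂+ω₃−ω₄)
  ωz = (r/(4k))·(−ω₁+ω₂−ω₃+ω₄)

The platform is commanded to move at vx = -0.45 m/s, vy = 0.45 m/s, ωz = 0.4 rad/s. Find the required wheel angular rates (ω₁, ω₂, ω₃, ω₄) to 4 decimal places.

k = lx + ly = 0.12 + 0.15 = 0.2700;  k·ωz = 0.2700·0.4 = 0.1080
ω₁ (FL) = (vx − vy − k·ωz)/r = -1.0080/0.1 = -10.0800
ω₂ (FR) = (vx + vy + k·ωz)/r = 0.1080/0.1 = 1.0800
ω₃ (RL) = (vx + vy − k·ωz)/r = -0.1080/0.1 = -1.0800
ω₄ (RR) = (vx − vy + k·ωz)/r = -0.7920/0.1 = -7.9200

(-10.0800, 1.0800, -1.0800, -7.9200)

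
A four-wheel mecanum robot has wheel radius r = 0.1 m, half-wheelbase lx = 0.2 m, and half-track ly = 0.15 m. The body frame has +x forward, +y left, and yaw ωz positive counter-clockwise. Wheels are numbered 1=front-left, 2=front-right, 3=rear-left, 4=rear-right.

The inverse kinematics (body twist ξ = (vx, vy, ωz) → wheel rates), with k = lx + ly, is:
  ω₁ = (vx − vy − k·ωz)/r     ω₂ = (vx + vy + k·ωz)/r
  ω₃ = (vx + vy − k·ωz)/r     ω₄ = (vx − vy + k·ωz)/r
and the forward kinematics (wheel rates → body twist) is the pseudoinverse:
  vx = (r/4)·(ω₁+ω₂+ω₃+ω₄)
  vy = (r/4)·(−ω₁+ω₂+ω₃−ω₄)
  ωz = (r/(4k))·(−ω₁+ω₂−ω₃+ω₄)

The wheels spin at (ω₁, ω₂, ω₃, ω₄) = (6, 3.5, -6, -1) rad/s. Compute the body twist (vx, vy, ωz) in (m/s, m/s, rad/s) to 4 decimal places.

k = lx + ly = 0.2 + 0.15 = 0.3500
ω₁+ω₂+ω₃+ω₄ = 2.5000  →  vx = (0.1/4)·2.5000 = 0.0625
−ω₁+ω₂+ω₃−ω₄ = -7.5000  →  vy = (0.1/4)·-7.5000 = -0.1875
−ω₁+ω₂−ω₃+ω₄ = 2.5000  →  ωz = (0.1/1.4000)·2.5000 = 0.1786

(0.0625, -0.1875, 0.1786)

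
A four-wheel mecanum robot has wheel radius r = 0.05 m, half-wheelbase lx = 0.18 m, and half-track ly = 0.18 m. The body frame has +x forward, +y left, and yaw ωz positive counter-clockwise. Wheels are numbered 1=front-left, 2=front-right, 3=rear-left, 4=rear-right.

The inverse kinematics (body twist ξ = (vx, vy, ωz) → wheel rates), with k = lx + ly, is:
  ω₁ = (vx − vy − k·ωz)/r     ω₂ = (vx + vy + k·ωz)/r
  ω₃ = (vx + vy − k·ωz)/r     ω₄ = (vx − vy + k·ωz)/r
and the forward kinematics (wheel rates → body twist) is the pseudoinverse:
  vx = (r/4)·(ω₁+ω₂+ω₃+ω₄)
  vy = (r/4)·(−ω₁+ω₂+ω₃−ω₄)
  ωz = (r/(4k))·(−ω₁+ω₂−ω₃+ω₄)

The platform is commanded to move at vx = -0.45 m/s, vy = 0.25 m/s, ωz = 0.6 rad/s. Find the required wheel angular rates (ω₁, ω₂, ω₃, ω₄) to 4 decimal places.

(-18.3200, 0.3200, -8.3200, -9.6800)

k = lx + ly = 0.18 + 0.18 = 0.3600;  k·ωz = 0.3600·0.6 = 0.2160
ω₁ (FL) = (vx − vy − k·ωz)/r = -0.9160/0.05 = -18.3200
ω₂ (FR) = (vx + vy + k·ωz)/r = 0.0160/0.05 = 0.3200
ω₃ (RL) = (vx + vy − k·ωz)/r = -0.4160/0.05 = -8.3200
ω₄ (RR) = (vx − vy + k·ωz)/r = -0.4840/0.05 = -9.6800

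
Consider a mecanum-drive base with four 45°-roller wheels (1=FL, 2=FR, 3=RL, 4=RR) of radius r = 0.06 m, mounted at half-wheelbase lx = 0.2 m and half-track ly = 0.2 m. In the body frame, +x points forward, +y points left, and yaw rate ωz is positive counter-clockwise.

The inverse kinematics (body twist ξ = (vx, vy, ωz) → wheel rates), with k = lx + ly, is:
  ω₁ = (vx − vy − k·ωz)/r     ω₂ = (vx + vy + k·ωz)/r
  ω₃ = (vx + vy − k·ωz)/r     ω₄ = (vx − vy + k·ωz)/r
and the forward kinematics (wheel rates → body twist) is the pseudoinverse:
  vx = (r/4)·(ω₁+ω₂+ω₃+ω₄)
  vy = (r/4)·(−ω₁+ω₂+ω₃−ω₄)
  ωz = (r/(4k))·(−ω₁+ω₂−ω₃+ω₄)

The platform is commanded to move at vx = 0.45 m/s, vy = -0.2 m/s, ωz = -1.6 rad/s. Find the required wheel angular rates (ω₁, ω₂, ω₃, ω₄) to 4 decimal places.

(21.5000, -6.5000, 14.8333, 0.1667)

k = lx + ly = 0.2 + 0.2 = 0.4000;  k·ωz = 0.4000·-1.6 = -0.6400
ω₁ (FL) = (vx − vy − k·ωz)/r = 1.2900/0.06 = 21.5000
ω₂ (FR) = (vx + vy + k·ωz)/r = -0.3900/0.06 = -6.5000
ω₃ (RL) = (vx + vy − k·ωz)/r = 0.8900/0.06 = 14.8333
ω₄ (RR) = (vx − vy + k·ωz)/r = 0.0100/0.06 = 0.1667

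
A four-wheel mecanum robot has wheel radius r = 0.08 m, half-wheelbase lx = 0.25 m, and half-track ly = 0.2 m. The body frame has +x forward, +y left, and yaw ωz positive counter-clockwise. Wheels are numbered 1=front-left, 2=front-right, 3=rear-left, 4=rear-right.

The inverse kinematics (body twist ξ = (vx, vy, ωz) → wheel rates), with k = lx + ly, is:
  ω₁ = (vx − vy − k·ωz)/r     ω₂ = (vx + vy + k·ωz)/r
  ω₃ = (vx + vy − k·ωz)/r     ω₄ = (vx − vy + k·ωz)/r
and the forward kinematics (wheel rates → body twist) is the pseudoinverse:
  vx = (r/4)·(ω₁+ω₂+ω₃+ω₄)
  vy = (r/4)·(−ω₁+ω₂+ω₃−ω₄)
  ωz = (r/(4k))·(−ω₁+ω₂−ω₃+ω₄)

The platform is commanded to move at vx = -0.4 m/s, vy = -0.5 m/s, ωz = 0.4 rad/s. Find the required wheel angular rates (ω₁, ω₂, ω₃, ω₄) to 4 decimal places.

(-1.0000, -9.0000, -13.5000, 3.5000)

k = lx + ly = 0.25 + 0.2 = 0.4500;  k·ωz = 0.4500·0.4 = 0.1800
ω₁ (FL) = (vx − vy − k·ωz)/r = -0.0800/0.08 = -1.0000
ω₂ (FR) = (vx + vy + k·ωz)/r = -0.7200/0.08 = -9.0000
ω₃ (RL) = (vx + vy − k·ωz)/r = -1.0800/0.08 = -13.5000
ω₄ (RR) = (vx − vy + k·ωz)/r = 0.2800/0.08 = 3.5000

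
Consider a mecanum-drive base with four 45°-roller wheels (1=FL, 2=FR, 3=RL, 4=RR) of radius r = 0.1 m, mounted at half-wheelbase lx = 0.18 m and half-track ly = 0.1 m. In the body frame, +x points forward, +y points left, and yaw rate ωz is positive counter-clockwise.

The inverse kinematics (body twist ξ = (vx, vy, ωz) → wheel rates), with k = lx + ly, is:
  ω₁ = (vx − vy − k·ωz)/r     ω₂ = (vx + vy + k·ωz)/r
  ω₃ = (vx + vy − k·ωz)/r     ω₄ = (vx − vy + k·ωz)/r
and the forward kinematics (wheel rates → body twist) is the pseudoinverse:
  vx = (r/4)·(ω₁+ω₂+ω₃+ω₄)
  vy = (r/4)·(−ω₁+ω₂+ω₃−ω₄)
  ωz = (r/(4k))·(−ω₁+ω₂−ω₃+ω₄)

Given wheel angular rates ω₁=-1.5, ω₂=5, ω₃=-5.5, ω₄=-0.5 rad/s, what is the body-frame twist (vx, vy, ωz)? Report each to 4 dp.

(-0.0625, 0.0375, 1.0268)

k = lx + ly = 0.18 + 0.1 = 0.2800
ω₁+ω₂+ω₃+ω₄ = -2.5000  →  vx = (0.1/4)·-2.5000 = -0.0625
−ω₁+ω₂+ω₃−ω₄ = 1.5000  →  vy = (0.1/4)·1.5000 = 0.0375
−ω₁+ω₂−ω₃+ω₄ = 11.5000  →  ωz = (0.1/1.1200)·11.5000 = 1.0268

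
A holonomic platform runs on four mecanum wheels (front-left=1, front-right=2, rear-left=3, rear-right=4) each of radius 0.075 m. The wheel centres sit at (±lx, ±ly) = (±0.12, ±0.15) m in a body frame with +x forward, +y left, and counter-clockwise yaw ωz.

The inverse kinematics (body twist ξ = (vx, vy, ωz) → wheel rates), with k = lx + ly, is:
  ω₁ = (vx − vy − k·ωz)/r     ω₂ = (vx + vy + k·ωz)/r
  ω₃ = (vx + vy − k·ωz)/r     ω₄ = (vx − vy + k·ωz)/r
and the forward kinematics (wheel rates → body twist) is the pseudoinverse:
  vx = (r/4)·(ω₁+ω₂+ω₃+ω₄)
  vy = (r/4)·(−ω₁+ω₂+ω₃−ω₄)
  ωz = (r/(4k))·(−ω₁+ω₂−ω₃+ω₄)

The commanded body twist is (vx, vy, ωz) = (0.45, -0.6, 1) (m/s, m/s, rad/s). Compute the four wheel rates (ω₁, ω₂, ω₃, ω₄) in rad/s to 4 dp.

k = lx + ly = 0.12 + 0.15 = 0.2700;  k·ωz = 0.2700·1 = 0.2700
ω₁ (FL) = (vx − vy − k·ωz)/r = 0.7800/0.075 = 10.4000
ω₂ (FR) = (vx + vy + k·ωz)/r = 0.1200/0.075 = 1.6000
ω₃ (RL) = (vx + vy − k·ωz)/r = -0.4200/0.075 = -5.6000
ω₄ (RR) = (vx − vy + k·ωz)/r = 1.3200/0.075 = 17.6000

(10.4000, 1.6000, -5.6000, 17.6000)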